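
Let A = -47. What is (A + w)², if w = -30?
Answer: 5929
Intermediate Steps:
(A + w)² = (-47 - 30)² = (-77)² = 5929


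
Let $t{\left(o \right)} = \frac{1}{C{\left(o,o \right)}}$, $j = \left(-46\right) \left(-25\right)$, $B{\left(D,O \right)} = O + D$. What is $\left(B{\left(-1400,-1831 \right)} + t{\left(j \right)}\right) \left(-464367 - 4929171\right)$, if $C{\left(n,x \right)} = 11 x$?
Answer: $\frac{110222744386581}{6325} \approx 1.7427 \cdot 10^{10}$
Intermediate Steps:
$B{\left(D,O \right)} = D + O$
$j = 1150$
$t{\left(o \right)} = \frac{1}{11 o}$
$\left(B{\left(-1400,-1831 \right)} + t{\left(j \right)}\right) \left(-464367 - 4929171\right) = \left(\left(-1400 - 1831\right) + \frac{1}{11 \cdot 1150}\right) \left(-464367 - 4929171\right) = \left(-3231 + \frac{1}{11} \cdot \frac{1}{1150}\right) \left(-5393538\right) = \left(-3231 + \frac{1}{12650}\right) \left(-5393538\right) = \left(- \frac{40872149}{12650}\right) \left(-5393538\right) = \frac{110222744386581}{6325}$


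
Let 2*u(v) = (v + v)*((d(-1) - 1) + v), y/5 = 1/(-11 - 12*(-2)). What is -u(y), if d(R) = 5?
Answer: -285/169 ≈ -1.6864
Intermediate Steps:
y = 5/13 (y = 5/(-11 - 12*(-2)) = 5/(-11 + 24) = 5/13 ≈ 0.38462)
u(v) = v*(4 + v) (u(v) = ((v + v)*((5 - 1) + v))/2 = ((2*v)*(4 + v))/2 = (2*v*(4 + v))/2 = v*(4 + v))
-u(y) = -5*(4 + 5/13)/13 = -5*57/(13*13) = -1*285/169 = -285/169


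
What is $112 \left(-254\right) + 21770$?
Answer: $-6678$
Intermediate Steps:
$112 \left(-254\right) + 21770 = -28448 + 21770 = -6678$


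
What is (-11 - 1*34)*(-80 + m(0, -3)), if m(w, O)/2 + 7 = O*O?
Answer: 3420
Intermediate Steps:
m(w, O) = -14 + 2*O² (m(w, O) = -14 + 2*(O*O) = -14 + 2*O²)
(-11 - 1*34)*(-80 + m(0, -3)) = (-11 - 1*34)*(-80 + (-14 + 2*(-3)²)) = (-11 - 34)*(-80 + (-14 + 2*9)) = -45*(-80 + (-14 + 18)) = -45*(-80 + 4) = -45*(-76) = 3420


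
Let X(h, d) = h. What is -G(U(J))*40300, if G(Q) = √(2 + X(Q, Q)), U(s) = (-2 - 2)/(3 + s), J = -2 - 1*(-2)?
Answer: -40300*√6/3 ≈ -32905.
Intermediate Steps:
J = 0 (J = -2 + 2 = 0)
U(s) = -4/(3 + s)
G(Q) = √(2 + Q)
-G(U(J))*40300 = -√(2 - 4/(3 + 0))*40300 = -√(2 - 4/3)*40300 = -√(⅔)*40300 = -√6/3*40300 = -40300*√6/3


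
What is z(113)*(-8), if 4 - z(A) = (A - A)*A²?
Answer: -32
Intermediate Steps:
z(A) = 4 (z(A) = 4 - (A - A)*A² = 4 - 0*A² = 4 - 1*0 = 4 + 0 = 4)
z(113)*(-8) = 4*(-8) = -32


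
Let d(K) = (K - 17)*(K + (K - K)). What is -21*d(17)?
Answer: 0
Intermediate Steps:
d(K) = K*(-17 + K) (d(K) = (-17 + K)*(K + 0) = (-17 + K)*K = K*(-17 + K))
-21*d(17) = -357*(-17 + 17) = -357*0 = -21*0 = 0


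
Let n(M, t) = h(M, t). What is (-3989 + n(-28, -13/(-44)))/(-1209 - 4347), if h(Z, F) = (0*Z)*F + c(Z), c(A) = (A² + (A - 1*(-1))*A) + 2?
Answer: 2447/5556 ≈ 0.44042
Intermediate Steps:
c(A) = 2 + A² + A*(1 + A) (c(A) = (A² + (A + 1)*A) + 2 = (A² + (1 + A)*A) + 2 = (A² + A*(1 + A)) + 2 = 2 + A² + A*(1 + A))
h(Z, F) = 2 + Z + 2*Z² (h(Z, F) = (0*Z)*F + (2 + Z + 2*Z²) = 0*F + (2 + Z + 2*Z²) = 0 + (2 + Z + 2*Z²) = 2 + Z + 2*Z²)
n(M, t) = 2 + M + 2*M²
(-3989 + n(-28, -13/(-44)))/(-1209 - 4347) = (-3989 + (2 - 28 + 2*(-28)²))/(-1209 - 4347) = (-3989 + (2 - 28 + 2*784))/(-5556) = (-3989 + (2 - 28 + 1568))*(-1/5556) = (-3989 + 1542)*(-1/5556) = -2447*(-1/5556) = 2447/5556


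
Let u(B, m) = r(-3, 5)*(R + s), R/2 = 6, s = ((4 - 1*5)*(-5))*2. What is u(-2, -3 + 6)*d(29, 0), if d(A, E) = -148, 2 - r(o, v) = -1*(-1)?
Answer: -3256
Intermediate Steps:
r(o, v) = 1 (r(o, v) = 2 - (-1)*(-1) = 2 - 1*1 = 2 - 1 = 1)
s = 10 (s = ((4 - 5)*(-5))*2 = -1*(-5)*2 = 5*2 = 10)
R = 12 (R = 2*6 = 12)
u(B, m) = 22 (u(B, m) = 1*(12 + 10) = 1*22 = 22)
u(-2, -3 + 6)*d(29, 0) = 22*(-148) = -3256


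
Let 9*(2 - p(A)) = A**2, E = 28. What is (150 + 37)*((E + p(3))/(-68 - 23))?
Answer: -5423/91 ≈ -59.593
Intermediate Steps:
p(A) = 2 - A**2/9
(150 + 37)*((E + p(3))/(-68 - 23)) = (150 + 37)*((28 + (2 - 1/9*3**2))/(-68 - 23)) = 187*((28 + (2 - 1/9*9))/(-91)) = 187*((28 + (2 - 1))*(-1/91)) = 187*((28 + 1)*(-1/91)) = 187*(29*(-1/91)) = 187*(-29/91) = -5423/91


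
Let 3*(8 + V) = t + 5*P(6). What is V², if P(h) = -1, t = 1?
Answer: 784/9 ≈ 87.111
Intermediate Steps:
V = -28/3 (V = -8 + (1 + 5*(-1))/3 = -8 + (1 - 5)/3 = -8 + (⅓)*(-4) = -8 - 4/3 = -28/3 ≈ -9.3333)
V² = (-28/3)² = 784/9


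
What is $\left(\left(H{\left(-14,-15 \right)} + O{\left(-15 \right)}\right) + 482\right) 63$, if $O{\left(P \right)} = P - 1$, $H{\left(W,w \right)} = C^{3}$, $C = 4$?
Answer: $33390$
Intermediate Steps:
$H{\left(W,w \right)} = 64$ ($H{\left(W,w \right)} = 4^{3} = 64$)
$O{\left(P \right)} = -1 + P$ ($O{\left(P \right)} = P - 1 = -1 + P$)
$\left(\left(H{\left(-14,-15 \right)} + O{\left(-15 \right)}\right) + 482\right) 63 = \left(\left(64 - 16\right) + 482\right) 63 = \left(48 + 482\right) 63 = 530 \cdot 63 = 33390$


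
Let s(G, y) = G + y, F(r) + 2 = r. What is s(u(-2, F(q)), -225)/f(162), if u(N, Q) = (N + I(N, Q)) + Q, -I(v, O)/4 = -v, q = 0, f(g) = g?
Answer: -79/54 ≈ -1.4630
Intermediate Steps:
I(v, O) = 4*v (I(v, O) = -(-4)*v = 4*v)
F(r) = -2 + r
u(N, Q) = Q + 5*N (u(N, Q) = (N + 4*N) + Q = 5*N + Q = Q + 5*N)
s(u(-2, F(q)), -225)/f(162) = (((-2 + 0) + 5*(-2)) - 225)/162 = ((-2 - 10) - 225)*(1/162) = (-12 - 225)*(1/162) = -237*1/162 = -79/54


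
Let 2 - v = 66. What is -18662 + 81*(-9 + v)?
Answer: -24575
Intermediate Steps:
v = -64 (v = 2 - 1*66 = 2 - 66 = -64)
-18662 + 81*(-9 + v) = -18662 + 81*(-9 - 64) = -18662 + 81*(-73) = -18662 - 5913 = -24575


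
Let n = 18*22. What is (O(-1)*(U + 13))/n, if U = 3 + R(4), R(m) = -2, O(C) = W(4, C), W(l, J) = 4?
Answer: 14/99 ≈ 0.14141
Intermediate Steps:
O(C) = 4
U = 1 (U = 3 - 2 = 1)
n = 396
(O(-1)*(U + 13))/n = (4*(1 + 13))/396 = (4*14)*(1/396) = 56*(1/396) = 14/99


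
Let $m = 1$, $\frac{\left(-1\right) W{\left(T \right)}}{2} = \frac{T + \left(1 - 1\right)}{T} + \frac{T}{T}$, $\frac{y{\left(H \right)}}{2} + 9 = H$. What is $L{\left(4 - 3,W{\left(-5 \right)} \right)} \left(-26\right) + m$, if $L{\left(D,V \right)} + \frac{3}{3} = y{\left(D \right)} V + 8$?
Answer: $-1845$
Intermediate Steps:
$y{\left(H \right)} = -18 + 2 H$
$W{\left(T \right)} = -4$ ($W{\left(T \right)} = - 2 \left(\frac{T + \left(1 - 1\right)}{T} + \frac{T}{T}\right) = - 2 \left(\frac{T + \left(1 - 1\right)}{T} + 1\right) = - 2 \left(\frac{T + 0}{T} + 1\right) = - 2 \left(\frac{T}{T} + 1\right) = - 2 \left(1 + 1\right) = \left(-2\right) 2 = -4$)
$L{\left(D,V \right)} = 7 + V \left(-18 + 2 D\right)$ ($L{\left(D,V \right)} = -1 + \left(\left(-18 + 2 D\right) V + 8\right) = -1 + \left(V \left(-18 + 2 D\right) + 8\right) = -1 + \left(8 + V \left(-18 + 2 D\right)\right) = 7 + V \left(-18 + 2 D\right)$)
$L{\left(4 - 3,W{\left(-5 \right)} \right)} \left(-26\right) + m = \left(7 + 2 \left(-4\right) \left(-9 + \left(4 - 3\right)\right)\right) \left(-26\right) + 1 = \left(7 + 2 \left(-4\right) \left(-9 + 1\right)\right) \left(-26\right) + 1 = \left(7 + 2 \left(-4\right) \left(-8\right)\right) \left(-26\right) + 1 = \left(7 + 64\right) \left(-26\right) + 1 = 71 \left(-26\right) + 1 = -1846 + 1 = -1845$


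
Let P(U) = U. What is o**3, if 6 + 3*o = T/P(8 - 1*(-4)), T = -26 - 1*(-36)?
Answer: -29791/5832 ≈ -5.1082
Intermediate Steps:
T = 10 (T = -26 + 36 = 10)
o = -31/18 (o = -2 + (10/(8 - 1*(-4)))/3 = -2 + (10/(8 + 4))/3 = -2 + (10/12)/3 = -2 + (10*(1/12))/3 = -2 + (1/3)*(5/6) = -2 + 5/18 = -31/18 ≈ -1.7222)
o**3 = (-31/18)**3 = -29791/5832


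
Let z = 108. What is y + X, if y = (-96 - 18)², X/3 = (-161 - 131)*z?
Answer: -81612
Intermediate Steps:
X = -94608 (X = 3*((-161 - 131)*108) = 3*(-292*108) = 3*(-31536) = -94608)
y = 12996 (y = (-114)² = 12996)
y + X = 12996 - 94608 = -81612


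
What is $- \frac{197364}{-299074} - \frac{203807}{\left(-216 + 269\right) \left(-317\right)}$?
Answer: $\frac{32134643641}{2512371137} \approx 12.791$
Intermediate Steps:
$- \frac{197364}{-299074} - \frac{203807}{\left(-216 + 269\right) \left(-317\right)} = \left(-197364\right) \left(- \frac{1}{299074}\right) - \frac{203807}{53 \left(-317\right)} = \frac{98682}{149537} - \frac{203807}{-16801} = \frac{98682}{149537} - - \frac{203807}{16801} = \frac{98682}{149537} + \frac{203807}{16801} = \frac{32134643641}{2512371137}$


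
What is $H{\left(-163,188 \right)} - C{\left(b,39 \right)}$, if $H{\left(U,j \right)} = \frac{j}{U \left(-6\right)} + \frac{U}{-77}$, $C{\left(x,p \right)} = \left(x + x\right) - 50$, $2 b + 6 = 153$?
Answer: $- \frac{3565396}{37653} \approx -94.691$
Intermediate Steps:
$b = \frac{147}{2}$ ($b = -3 + \frac{1}{2} \cdot 153 = -3 + \frac{153}{2} = \frac{147}{2} \approx 73.5$)
$C{\left(x,p \right)} = -50 + 2 x$ ($C{\left(x,p \right)} = 2 x - 50 = -50 + 2 x$)
$H{\left(U,j \right)} = - \frac{U}{77} - \frac{j}{6 U}$ ($H{\left(U,j \right)} = \frac{j}{\left(-6\right) U} + U \left(- \frac{1}{77}\right) = j \left(- \frac{1}{6 U}\right) - \frac{U}{77} = - \frac{j}{6 U} - \frac{U}{77} = - \frac{U}{77} - \frac{j}{6 U}$)
$H{\left(-163,188 \right)} - C{\left(b,39 \right)} = \left(\left(- \frac{1}{77}\right) \left(-163\right) - \frac{94}{3 \left(-163\right)}\right) - \left(-50 + 2 \cdot \frac{147}{2}\right) = \left(\frac{163}{77} - \frac{94}{3} \left(- \frac{1}{163}\right)\right) - \left(-50 + 147\right) = \left(\frac{163}{77} + \frac{94}{489}\right) - 97 = \frac{86945}{37653} - 97 = - \frac{3565396}{37653}$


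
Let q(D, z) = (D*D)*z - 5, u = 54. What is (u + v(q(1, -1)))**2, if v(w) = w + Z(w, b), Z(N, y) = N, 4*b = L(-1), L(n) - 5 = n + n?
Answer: 1764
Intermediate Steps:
L(n) = 5 + 2*n (L(n) = 5 + (n + n) = 5 + 2*n)
b = 3/4 (b = (5 + 2*(-1))/4 = (5 - 2)/4 = (1/4)*3 = 3/4 ≈ 0.75000)
q(D, z) = -5 + z*D**2 (q(D, z) = D**2*z - 5 = z*D**2 - 5 = -5 + z*D**2)
v(w) = 2*w (v(w) = w + w = 2*w)
(u + v(q(1, -1)))**2 = (54 + 2*(-5 - 1*1**2))**2 = (54 + 2*(-5 - 1*1))**2 = (54 + 2*(-5 - 1))**2 = (54 + 2*(-6))**2 = (54 - 12)**2 = 42**2 = 1764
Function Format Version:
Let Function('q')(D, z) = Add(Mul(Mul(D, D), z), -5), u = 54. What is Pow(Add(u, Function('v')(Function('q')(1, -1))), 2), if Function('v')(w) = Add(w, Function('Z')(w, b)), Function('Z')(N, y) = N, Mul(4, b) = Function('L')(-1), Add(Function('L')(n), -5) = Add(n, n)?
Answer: 1764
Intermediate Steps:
Function('L')(n) = Add(5, Mul(2, n)) (Function('L')(n) = Add(5, Add(n, n)) = Add(5, Mul(2, n)))
b = Rational(3, 4) (b = Mul(Rational(1, 4), Add(5, Mul(2, -1))) = Mul(Rational(1, 4), Add(5, -2)) = Mul(Rational(1, 4), 3) = Rational(3, 4) ≈ 0.75000)
Function('q')(D, z) = Add(-5, Mul(z, Pow(D, 2))) (Function('q')(D, z) = Add(Mul(Pow(D, 2), z), -5) = Add(Mul(z, Pow(D, 2)), -5) = Add(-5, Mul(z, Pow(D, 2))))
Function('v')(w) = Mul(2, w) (Function('v')(w) = Add(w, w) = Mul(2, w))
Pow(Add(u, Function('v')(Function('q')(1, -1))), 2) = Pow(Add(54, Mul(2, Add(-5, Mul(-1, Pow(1, 2))))), 2) = Pow(Add(54, Mul(2, Add(-5, Mul(-1, 1)))), 2) = Pow(Add(54, Mul(2, Add(-5, -1))), 2) = Pow(Add(54, Mul(2, -6)), 2) = Pow(Add(54, -12), 2) = Pow(42, 2) = 1764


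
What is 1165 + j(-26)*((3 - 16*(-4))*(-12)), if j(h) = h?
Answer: 22069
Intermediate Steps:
1165 + j(-26)*((3 - 16*(-4))*(-12)) = 1165 - 26*(3 - 16*(-4))*(-12) = 1165 - 26*(3 - 4*(-16))*(-12) = 1165 - 26*(3 + 64)*(-12) = 1165 - 1742*(-12) = 1165 - 26*(-804) = 1165 + 20904 = 22069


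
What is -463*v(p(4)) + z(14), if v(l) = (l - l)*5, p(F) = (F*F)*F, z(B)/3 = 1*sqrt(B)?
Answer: 3*sqrt(14) ≈ 11.225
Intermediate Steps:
z(B) = 3*sqrt(B) (z(B) = 3*(1*sqrt(B)) = 3*sqrt(B))
p(F) = F**3 (p(F) = F**2*F = F**3)
v(l) = 0 (v(l) = 0*5 = 0)
-463*v(p(4)) + z(14) = -463*0 + 3*sqrt(14) = 0 + 3*sqrt(14) = 3*sqrt(14)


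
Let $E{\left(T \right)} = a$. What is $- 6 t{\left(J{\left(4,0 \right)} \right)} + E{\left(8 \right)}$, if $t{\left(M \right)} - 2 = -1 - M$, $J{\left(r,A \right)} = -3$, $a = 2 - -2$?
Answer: $-20$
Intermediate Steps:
$a = 4$ ($a = 2 + 2 = 4$)
$E{\left(T \right)} = 4$
$t{\left(M \right)} = 1 - M$ ($t{\left(M \right)} = 2 - \left(1 + M\right) = 1 - M$)
$- 6 t{\left(J{\left(4,0 \right)} \right)} + E{\left(8 \right)} = - 6 \left(1 - -3\right) + 4 = - 6 \left(1 + 3\right) + 4 = \left(-6\right) 4 + 4 = -24 + 4 = -20$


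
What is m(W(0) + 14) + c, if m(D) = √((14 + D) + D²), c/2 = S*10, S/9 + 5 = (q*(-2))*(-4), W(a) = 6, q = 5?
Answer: 6300 + √434 ≈ 6320.8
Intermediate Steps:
S = 315 (S = -45 + 9*((5*(-2))*(-4)) = -45 + 9*(-10*(-4)) = -45 + 9*40 = -45 + 360 = 315)
c = 6300 (c = 2*(315*10) = 2*3150 = 6300)
m(D) = √(14 + D + D²)
m(W(0) + 14) + c = √(14 + (6 + 14) + (6 + 14)²) + 6300 = √(14 + 20 + 20²) + 6300 = √(14 + 20 + 400) + 6300 = √434 + 6300 = 6300 + √434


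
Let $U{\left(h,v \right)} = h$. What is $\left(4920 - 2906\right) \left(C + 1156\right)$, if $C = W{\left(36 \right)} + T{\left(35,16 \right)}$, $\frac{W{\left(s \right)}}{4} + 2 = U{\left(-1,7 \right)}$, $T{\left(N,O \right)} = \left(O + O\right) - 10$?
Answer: $2348324$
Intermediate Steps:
$T{\left(N,O \right)} = -10 + 2 O$ ($T{\left(N,O \right)} = 2 O - 10 = -10 + 2 O$)
$W{\left(s \right)} = -12$ ($W{\left(s \right)} = -8 + 4 \left(-1\right) = -8 - 4 = -12$)
$C = 10$ ($C = -12 + \left(-10 + 2 \cdot 16\right) = -12 + \left(-10 + 32\right) = -12 + 22 = 10$)
$\left(4920 - 2906\right) \left(C + 1156\right) = \left(4920 - 2906\right) \left(10 + 1156\right) = 2014 \cdot 1166 = 2348324$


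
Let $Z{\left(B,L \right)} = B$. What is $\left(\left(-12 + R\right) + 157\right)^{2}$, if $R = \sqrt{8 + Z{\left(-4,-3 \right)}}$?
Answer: $21609$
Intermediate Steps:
$R = 2$ ($R = \sqrt{8 - 4} = \sqrt{4} = 2$)
$\left(\left(-12 + R\right) + 157\right)^{2} = \left(\left(-12 + 2\right) + 157\right)^{2} = \left(-10 + 157\right)^{2} = 147^{2} = 21609$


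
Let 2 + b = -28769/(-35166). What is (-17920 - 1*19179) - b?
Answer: -1304581871/35166 ≈ -37098.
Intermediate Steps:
b = -41563/35166 (b = -2 - 28769/(-35166) = -2 - 28769*(-1/35166) = -2 + 28769/35166 = -41563/35166 ≈ -1.1819)
(-17920 - 1*19179) - b = (-17920 - 1*19179) - 1*(-41563/35166) = (-17920 - 19179) + 41563/35166 = -37099 + 41563/35166 = -1304581871/35166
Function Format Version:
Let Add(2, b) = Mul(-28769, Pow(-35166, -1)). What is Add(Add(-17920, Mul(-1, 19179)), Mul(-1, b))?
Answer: Rational(-1304581871, 35166) ≈ -37098.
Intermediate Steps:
b = Rational(-41563, 35166) (b = Add(-2, Mul(-28769, Pow(-35166, -1))) = Add(-2, Mul(-28769, Rational(-1, 35166))) = Add(-2, Rational(28769, 35166)) = Rational(-41563, 35166) ≈ -1.1819)
Add(Add(-17920, Mul(-1, 19179)), Mul(-1, b)) = Add(Add(-17920, Mul(-1, 19179)), Mul(-1, Rational(-41563, 35166))) = Add(Add(-17920, -19179), Rational(41563, 35166)) = Add(-37099, Rational(41563, 35166)) = Rational(-1304581871, 35166)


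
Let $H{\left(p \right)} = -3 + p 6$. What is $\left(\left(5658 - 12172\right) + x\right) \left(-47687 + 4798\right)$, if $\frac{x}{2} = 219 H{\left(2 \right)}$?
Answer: $110310508$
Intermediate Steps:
$H{\left(p \right)} = -3 + 6 p$
$x = 3942$ ($x = 2 \cdot 219 \left(-3 + 6 \cdot 2\right) = 2 \cdot 219 \left(-3 + 12\right) = 2 \cdot 219 \cdot 9 = 2 \cdot 1971 = 3942$)
$\left(\left(5658 - 12172\right) + x\right) \left(-47687 + 4798\right) = \left(\left(5658 - 12172\right) + 3942\right) \left(-47687 + 4798\right) = \left(-6514 + 3942\right) \left(-42889\right) = \left(-2572\right) \left(-42889\right) = 110310508$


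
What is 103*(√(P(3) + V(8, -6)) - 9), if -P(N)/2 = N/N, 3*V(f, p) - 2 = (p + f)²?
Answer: -927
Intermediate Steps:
V(f, p) = ⅔ + (f + p)²/3 (V(f, p) = ⅔ + (p + f)²/3 = ⅔ + (f + p)²/3)
P(N) = -2 (P(N) = -2*N/N = -2*1 = -2)
103*(√(P(3) + V(8, -6)) - 9) = 103*(√(-2 + (⅔ + (8 - 6)²/3)) - 9) = 103*(√(-2 + (⅔ + (⅓)*2²)) - 9) = 103*(√(-2 + (⅔ + (⅓)*4)) - 9) = 103*(√(-2 + (⅔ + 4/3)) - 9) = 103*(√(-2 + 2) - 9) = 103*(√0 - 9) = 103*(0 - 9) = 103*(-9) = -927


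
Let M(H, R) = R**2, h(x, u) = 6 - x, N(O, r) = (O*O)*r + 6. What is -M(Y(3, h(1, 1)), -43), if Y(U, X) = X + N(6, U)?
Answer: -1849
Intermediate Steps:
N(O, r) = 6 + r*O**2 (N(O, r) = O**2*r + 6 = r*O**2 + 6 = 6 + r*O**2)
Y(U, X) = 6 + X + 36*U (Y(U, X) = X + (6 + U*6**2) = X + (6 + U*36) = X + (6 + 36*U) = 6 + X + 36*U)
-M(Y(3, h(1, 1)), -43) = -1*(-43)**2 = -1*1849 = -1849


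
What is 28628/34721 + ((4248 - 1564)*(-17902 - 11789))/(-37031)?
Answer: 2767998973792/1285753351 ≈ 2152.8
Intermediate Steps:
28628/34721 + ((4248 - 1564)*(-17902 - 11789))/(-37031) = 28628*(1/34721) + (2684*(-29691))*(-1/37031) = 28628/34721 - 79690644*(-1/37031) = 28628/34721 + 79690644/37031 = 2767998973792/1285753351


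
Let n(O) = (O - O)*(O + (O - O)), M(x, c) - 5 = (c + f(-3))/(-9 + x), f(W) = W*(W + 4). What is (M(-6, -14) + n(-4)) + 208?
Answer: 3212/15 ≈ 214.13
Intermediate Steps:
f(W) = W*(4 + W)
M(x, c) = 5 + (-3 + c)/(-9 + x) (M(x, c) = 5 + (c - 3*(4 - 3))/(-9 + x) = 5 + (c - 3*1)/(-9 + x) = 5 + (c - 3)/(-9 + x) = 5 + (-3 + c)/(-9 + x))
n(O) = 0 (n(O) = 0*(O + 0) = 0*O = 0)
(M(-6, -14) + n(-4)) + 208 = ((-48 - 14 + 5*(-6))/(-9 - 6) + 0) + 208 = ((-48 - 14 - 30)/(-15) + 0) + 208 = (-1/15*(-92) + 0) + 208 = (92/15 + 0) + 208 = 92/15 + 208 = 3212/15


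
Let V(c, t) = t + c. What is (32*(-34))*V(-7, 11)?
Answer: -4352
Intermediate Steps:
V(c, t) = c + t
(32*(-34))*V(-7, 11) = (32*(-34))*(-7 + 11) = -1088*4 = -4352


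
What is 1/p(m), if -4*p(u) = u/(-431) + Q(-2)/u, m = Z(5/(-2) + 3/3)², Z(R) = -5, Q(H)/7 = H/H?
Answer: -10775/598 ≈ -18.018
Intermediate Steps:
Q(H) = 7 (Q(H) = 7*(H/H) = 7*1 = 7)
m = 25 (m = (-5)² = 25)
p(u) = -7/(4*u) + u/1724 (p(u) = -(u/(-431) + 7/u)/4 = -(u*(-1/431) + 7/u)/4 = -(-u/431 + 7/u)/4 = -(7/u - u/431)/4 = -7/(4*u) + u/1724)
1/p(m) = 1/((1/1724)*(-3017 + 25²)/25) = 1/((1/1724)*(1/25)*(-3017 + 625)) = 1/((1/1724)*(1/25)*(-2392)) = 1/(-598/10775) = -10775/598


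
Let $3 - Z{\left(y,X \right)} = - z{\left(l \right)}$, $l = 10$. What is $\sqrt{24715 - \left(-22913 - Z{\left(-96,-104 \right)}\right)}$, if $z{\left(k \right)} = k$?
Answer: $\sqrt{47641} \approx 218.27$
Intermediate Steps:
$Z{\left(y,X \right)} = 13$ ($Z{\left(y,X \right)} = 3 - \left(-1\right) 10 = 3 - -10 = 3 + 10 = 13$)
$\sqrt{24715 - \left(-22913 - Z{\left(-96,-104 \right)}\right)} = \sqrt{24715 + \left(\left(13 + 6213\right) - -16700\right)} = \sqrt{24715 + \left(6226 + 16700\right)} = \sqrt{24715 + 22926} = \sqrt{47641}$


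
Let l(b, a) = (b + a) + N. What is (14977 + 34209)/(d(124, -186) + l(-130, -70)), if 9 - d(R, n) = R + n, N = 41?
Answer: -24593/44 ≈ -558.93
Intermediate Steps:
l(b, a) = 41 + a + b (l(b, a) = (b + a) + 41 = (a + b) + 41 = 41 + a + b)
d(R, n) = 9 - R - n (d(R, n) = 9 - (R + n) = 9 + (-R - n) = 9 - R - n)
(14977 + 34209)/(d(124, -186) + l(-130, -70)) = (14977 + 34209)/((9 - 1*124 - 1*(-186)) + (41 - 70 - 130)) = 49186/((9 - 124 + 186) - 159) = 49186/(71 - 159) = 49186/(-88) = 49186*(-1/88) = -24593/44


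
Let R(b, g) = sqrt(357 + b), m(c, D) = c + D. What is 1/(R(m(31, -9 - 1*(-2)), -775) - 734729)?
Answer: -734729/539826703060 - sqrt(381)/539826703060 ≈ -1.3611e-6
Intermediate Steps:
m(c, D) = D + c
1/(R(m(31, -9 - 1*(-2)), -775) - 734729) = 1/(sqrt(357 + ((-9 - 1*(-2)) + 31)) - 734729) = 1/(sqrt(357 + ((-9 + 2) + 31)) - 734729) = 1/(sqrt(357 + (-7 + 31)) - 734729) = 1/(sqrt(357 + 24) - 734729) = 1/(sqrt(381) - 734729) = 1/(-734729 + sqrt(381))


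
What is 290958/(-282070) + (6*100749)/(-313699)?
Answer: -130891428111/44242538465 ≈ -2.9585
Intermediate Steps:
290958/(-282070) + (6*100749)/(-313699) = 290958*(-1/282070) + 604494*(-1/313699) = -145479/141035 - 604494/313699 = -130891428111/44242538465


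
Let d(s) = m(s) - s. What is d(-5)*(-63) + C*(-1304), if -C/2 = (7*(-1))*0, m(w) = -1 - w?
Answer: -567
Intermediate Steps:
d(s) = -1 - 2*s (d(s) = (-1 - s) - s = -1 - 2*s)
C = 0 (C = -2*7*(-1)*0 = -(-14)*0 = -2*0 = 0)
d(-5)*(-63) + C*(-1304) = (-1 - 2*(-5))*(-63) + 0*(-1304) = (-1 + 10)*(-63) + 0 = 9*(-63) + 0 = -567 + 0 = -567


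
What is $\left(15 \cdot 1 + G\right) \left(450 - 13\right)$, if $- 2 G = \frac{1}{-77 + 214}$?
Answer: $\frac{1795633}{274} \approx 6553.4$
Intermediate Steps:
$G = - \frac{1}{274}$ ($G = - \frac{1}{2 \left(-77 + 214\right)} = - \frac{1}{2 \cdot 137} = \left(- \frac{1}{2}\right) \frac{1}{137} = - \frac{1}{274} \approx -0.0036496$)
$\left(15 \cdot 1 + G\right) \left(450 - 13\right) = \left(15 \cdot 1 - \frac{1}{274}\right) \left(450 - 13\right) = \left(15 - \frac{1}{274}\right) 437 = \frac{4109}{274} \cdot 437 = \frac{1795633}{274}$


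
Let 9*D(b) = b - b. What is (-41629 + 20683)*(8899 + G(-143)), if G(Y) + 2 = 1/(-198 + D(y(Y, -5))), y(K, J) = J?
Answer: -6149763055/33 ≈ -1.8636e+8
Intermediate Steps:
D(b) = 0 (D(b) = (b - b)/9 = (⅑)*0 = 0)
G(Y) = -397/198 (G(Y) = -2 + 1/(-198 + 0) = -2 + 1/(-198) = -2 - 1/198 = -397/198)
(-41629 + 20683)*(8899 + G(-143)) = (-41629 + 20683)*(8899 - 397/198) = -20946*1761605/198 = -6149763055/33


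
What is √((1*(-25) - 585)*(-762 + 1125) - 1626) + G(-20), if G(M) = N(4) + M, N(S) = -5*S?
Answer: -40 + 12*I*√1549 ≈ -40.0 + 472.29*I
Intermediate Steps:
G(M) = -20 + M (G(M) = -5*4 + M = -20 + M)
√((1*(-25) - 585)*(-762 + 1125) - 1626) + G(-20) = √((1*(-25) - 585)*(-762 + 1125) - 1626) + (-20 - 20) = √((-25 - 585)*363 - 1626) - 40 = √(-610*363 - 1626) - 40 = √(-221430 - 1626) - 40 = √(-223056) - 40 = 12*I*√1549 - 40 = -40 + 12*I*√1549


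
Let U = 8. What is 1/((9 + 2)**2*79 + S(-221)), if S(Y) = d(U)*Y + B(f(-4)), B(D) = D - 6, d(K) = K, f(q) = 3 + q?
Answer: 1/7784 ≈ 0.00012847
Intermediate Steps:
B(D) = -6 + D
S(Y) = -7 + 8*Y (S(Y) = 8*Y + (-6 + (3 - 4)) = 8*Y + (-6 - 1) = 8*Y - 7 = -7 + 8*Y)
1/((9 + 2)**2*79 + S(-221)) = 1/((9 + 2)**2*79 + (-7 + 8*(-221))) = 1/(11**2*79 + (-7 - 1768)) = 1/(121*79 - 1775) = 1/(9559 - 1775) = 1/7784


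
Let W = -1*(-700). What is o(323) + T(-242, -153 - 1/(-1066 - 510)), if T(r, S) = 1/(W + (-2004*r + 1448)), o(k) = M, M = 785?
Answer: 382386061/487116 ≈ 785.00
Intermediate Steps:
o(k) = 785
W = 700
T(r, S) = 1/(2148 - 2004*r) (T(r, S) = 1/(700 + (-2004*r + 1448)) = 1/(700 + (1448 - 2004*r)) = 1/(2148 - 2004*r))
o(323) + T(-242, -153 - 1/(-1066 - 510)) = 785 + 1/(12*(179 - 167*(-242))) = 785 + 1/(12*(179 + 40414)) = 785 + (1/12)/40593 = 785 + (1/12)*(1/40593) = 785 + 1/487116 = 382386061/487116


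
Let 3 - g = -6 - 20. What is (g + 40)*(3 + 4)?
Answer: 483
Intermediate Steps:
g = 29 (g = 3 - (-6 - 20) = 3 - 1*(-26) = 3 + 26 = 29)
(g + 40)*(3 + 4) = (29 + 40)*(3 + 4) = 69*7 = 483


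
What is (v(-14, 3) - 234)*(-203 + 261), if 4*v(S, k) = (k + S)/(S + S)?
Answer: -759713/56 ≈ -13566.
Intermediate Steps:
v(S, k) = (S + k)/(8*S) (v(S, k) = ((k + S)/(S + S))/4 = ((S + k)/((2*S)))/4 = ((S + k)*(1/(2*S)))/4 = ((S + k)/(2*S))/4 = (S + k)/(8*S))
(v(-14, 3) - 234)*(-203 + 261) = ((1/8)*(-14 + 3)/(-14) - 234)*(-203 + 261) = ((1/8)*(-1/14)*(-11) - 234)*58 = (11/112 - 234)*58 = -26197/112*58 = -759713/56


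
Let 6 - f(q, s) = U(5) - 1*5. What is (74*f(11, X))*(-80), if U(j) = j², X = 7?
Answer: 82880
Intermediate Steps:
f(q, s) = -14 (f(q, s) = 6 - (5² - 1*5) = 6 - (25 - 5) = 6 - 1*20 = 6 - 20 = -14)
(74*f(11, X))*(-80) = (74*(-14))*(-80) = -1036*(-80) = 82880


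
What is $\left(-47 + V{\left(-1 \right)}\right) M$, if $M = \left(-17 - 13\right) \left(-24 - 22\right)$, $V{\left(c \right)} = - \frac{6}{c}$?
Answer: $-56580$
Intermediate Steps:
$M = 1380$ ($M = \left(-30\right) \left(-46\right) = 1380$)
$\left(-47 + V{\left(-1 \right)}\right) M = \left(-47 - \frac{6}{-1}\right) 1380 = \left(-47 - -6\right) 1380 = \left(-47 + 6\right) 1380 = \left(-41\right) 1380 = -56580$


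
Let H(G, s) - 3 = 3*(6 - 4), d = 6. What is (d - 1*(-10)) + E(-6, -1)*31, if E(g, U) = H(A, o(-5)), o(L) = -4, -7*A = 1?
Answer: 295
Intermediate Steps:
A = -⅐ (A = -⅐*1 = -⅐ ≈ -0.14286)
H(G, s) = 9 (H(G, s) = 3 + 3*(6 - 4) = 3 + 3*2 = 3 + 6 = 9)
E(g, U) = 9
(d - 1*(-10)) + E(-6, -1)*31 = (6 - 1*(-10)) + 9*31 = (6 + 10) + 279 = 16 + 279 = 295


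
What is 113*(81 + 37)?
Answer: 13334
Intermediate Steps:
113*(81 + 37) = 113*118 = 13334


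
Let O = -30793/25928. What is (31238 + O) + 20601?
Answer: 192007257/3704 ≈ 51838.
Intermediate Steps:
O = -4399/3704 (O = -30793*1/25928 = -4399/3704 ≈ -1.1876)
(31238 + O) + 20601 = (31238 - 4399/3704) + 20601 = 115701153/3704 + 20601 = 192007257/3704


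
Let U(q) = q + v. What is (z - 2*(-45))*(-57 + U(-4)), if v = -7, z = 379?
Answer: -31892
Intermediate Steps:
U(q) = -7 + q (U(q) = q - 7 = -7 + q)
(z - 2*(-45))*(-57 + U(-4)) = (379 - 2*(-45))*(-57 + (-7 - 4)) = (379 + 90)*(-57 - 11) = 469*(-68) = -31892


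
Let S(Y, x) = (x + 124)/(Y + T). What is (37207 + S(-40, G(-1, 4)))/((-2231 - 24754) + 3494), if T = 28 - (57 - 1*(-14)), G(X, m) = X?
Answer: -3088058/1949753 ≈ -1.5838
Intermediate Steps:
T = -43 (T = 28 - (57 + 14) = 28 - 1*71 = 28 - 71 = -43)
S(Y, x) = (124 + x)/(-43 + Y) (S(Y, x) = (x + 124)/(Y - 43) = (124 + x)/(-43 + Y))
(37207 + S(-40, G(-1, 4)))/((-2231 - 24754) + 3494) = (37207 + (124 - 1)/(-43 - 40))/((-2231 - 24754) + 3494) = (37207 + 123/(-83))/(-26985 + 3494) = (37207 - 1/83*123)/(-23491) = (37207 - 123/83)*(-1/23491) = (3088058/83)*(-1/23491) = -3088058/1949753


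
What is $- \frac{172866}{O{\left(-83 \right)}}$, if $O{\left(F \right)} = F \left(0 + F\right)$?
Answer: $- \frac{172866}{6889} \approx -25.093$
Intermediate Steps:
$O{\left(F \right)} = F^{2}$ ($O{\left(F \right)} = F F = F^{2}$)
$- \frac{172866}{O{\left(-83 \right)}} = - \frac{172866}{\left(-83\right)^{2}} = - \frac{172866}{6889}$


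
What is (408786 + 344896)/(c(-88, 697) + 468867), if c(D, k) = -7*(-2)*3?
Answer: 753682/468909 ≈ 1.6073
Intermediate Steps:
c(D, k) = 42 (c(D, k) = 14*3 = 42)
(408786 + 344896)/(c(-88, 697) + 468867) = (408786 + 344896)/(42 + 468867) = 753682/468909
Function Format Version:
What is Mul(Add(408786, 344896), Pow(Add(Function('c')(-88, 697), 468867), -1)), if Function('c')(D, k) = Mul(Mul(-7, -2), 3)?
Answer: Rational(753682, 468909) ≈ 1.6073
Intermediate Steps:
Function('c')(D, k) = 42 (Function('c')(D, k) = Mul(14, 3) = 42)
Mul(Add(408786, 344896), Pow(Add(Function('c')(-88, 697), 468867), -1)) = Mul(Add(408786, 344896), Pow(Add(42, 468867), -1)) = Mul(753682, Pow(468909, -1)) = Mul(753682, Rational(1, 468909)) = Rational(753682, 468909)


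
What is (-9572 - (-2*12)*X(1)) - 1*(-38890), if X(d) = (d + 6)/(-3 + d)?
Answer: 29234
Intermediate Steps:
X(d) = (6 + d)/(-3 + d)
(-9572 - (-2*12)*X(1)) - 1*(-38890) = (-9572 - (-2*12)*(6 + 1)/(-3 + 1)) - 1*(-38890) = (-9572 - (-24)*7/(-2)) + 38890 = (-9572 - (-24)*(-½*7)) + 38890 = (-9572 - (-24)*(-7)/2) + 38890 = (-9572 - 1*84) + 38890 = (-9572 - 84) + 38890 = -9656 + 38890 = 29234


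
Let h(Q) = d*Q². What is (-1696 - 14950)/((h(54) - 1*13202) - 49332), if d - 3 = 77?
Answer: -8323/85373 ≈ -0.097490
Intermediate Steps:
d = 80 (d = 3 + 77 = 80)
h(Q) = 80*Q²
(-1696 - 14950)/((h(54) - 1*13202) - 49332) = (-1696 - 14950)/((80*54² - 1*13202) - 49332) = -16646/((80*2916 - 13202) - 49332) = -16646/((233280 - 13202) - 49332) = -16646/(220078 - 49332) = -16646/170746 = -16646*1/170746 = -8323/85373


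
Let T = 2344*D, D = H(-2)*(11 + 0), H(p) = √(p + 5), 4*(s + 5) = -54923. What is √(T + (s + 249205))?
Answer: √(941877 + 103136*√3)/2 ≈ 529.27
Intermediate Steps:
s = -54943/4 (s = -5 + (¼)*(-54923) = -5 - 54923/4 = -54943/4 ≈ -13736.)
H(p) = √(5 + p)
D = 11*√3 (D = √(5 - 2)*(11 + 0) = √3*11 = 11*√3 ≈ 19.053)
T = 25784*√3 (T = 2344*(11*√3) = 25784*√3 ≈ 44659.)
√(T + (s + 249205)) = √(25784*√3 + (-54943/4 + 249205)) = √(25784*√3 + 941877/4) = √(941877/4 + 25784*√3)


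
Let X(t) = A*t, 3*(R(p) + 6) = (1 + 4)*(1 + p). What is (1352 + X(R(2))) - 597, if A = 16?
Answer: 739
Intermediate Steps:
R(p) = -13/3 + 5*p/3 (R(p) = -6 + ((1 + 4)*(1 + p))/3 = -6 + (5*(1 + p))/3 = -6 + (5 + 5*p)/3 = -6 + (5/3 + 5*p/3) = -13/3 + 5*p/3)
X(t) = 16*t
(1352 + X(R(2))) - 597 = (1352 + 16*(-13/3 + (5/3)*2)) - 597 = (1352 + 16*(-13/3 + 10/3)) - 597 = (1352 + 16*(-1)) - 597 = (1352 - 16) - 597 = 1336 - 597 = 739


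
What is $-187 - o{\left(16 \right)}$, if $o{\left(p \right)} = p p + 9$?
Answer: $-452$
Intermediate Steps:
$o{\left(p \right)} = 9 + p^{2}$ ($o{\left(p \right)} = p^{2} + 9 = 9 + p^{2}$)
$-187 - o{\left(16 \right)} = -187 - \left(9 + 16^{2}\right) = -187 - \left(9 + 256\right) = -187 - 265 = -452$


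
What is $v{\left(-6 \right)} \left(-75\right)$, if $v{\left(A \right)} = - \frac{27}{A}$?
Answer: $- \frac{675}{2} \approx -337.5$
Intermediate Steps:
$v{\left(-6 \right)} \left(-75\right) = - \frac{27}{-6} \left(-75\right) = \left(-27\right) \left(- \frac{1}{6}\right) \left(-75\right) = \frac{9}{2} \left(-75\right) = - \frac{675}{2}$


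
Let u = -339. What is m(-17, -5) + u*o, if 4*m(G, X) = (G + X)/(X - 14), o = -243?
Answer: 3130337/38 ≈ 82377.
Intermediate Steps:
m(G, X) = (G + X)/(4*(-14 + X)) (m(G, X) = ((G + X)/(X - 14))/4 = ((G + X)/(-14 + X))/4 = (G + X)/(4*(-14 + X)))
m(-17, -5) + u*o = (-17 - 5)/(4*(-14 - 5)) - 339*(-243) = (1/4)*(-22)/(-19) + 82377 = (1/4)*(-1/19)*(-22) + 82377 = 11/38 + 82377 = 3130337/38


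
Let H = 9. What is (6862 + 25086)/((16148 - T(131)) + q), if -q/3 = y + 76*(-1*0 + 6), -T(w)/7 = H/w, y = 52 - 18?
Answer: 4185188/1922881 ≈ 2.1765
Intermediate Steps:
y = 34
T(w) = -63/w
q = -1470 (q = -3*(34 + 76*(-1*0 + 6)) = -3*(34 + 76*(0 + 6)) = -3*(34 + 76*6) = -3*(34 + 456) = -3*490 = -1470)
(6862 + 25086)/((16148 - T(131)) + q) = (6862 + 25086)/((16148 - (-63)/131) - 1470) = 31948/((16148 - (-63)/131) - 1470) = 31948/((16148 - 1*(-63/131)) - 1470) = 31948/((16148 + 63/131) - 1470) = 31948/(2115451/131 - 1470) = 31948/(1922881/131) = 31948*(131/1922881) = 4185188/1922881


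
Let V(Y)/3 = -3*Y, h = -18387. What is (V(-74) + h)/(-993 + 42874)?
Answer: -17721/41881 ≈ -0.42313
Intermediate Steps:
V(Y) = -9*Y (V(Y) = 3*(-3*Y) = -9*Y)
(V(-74) + h)/(-993 + 42874) = (-9*(-74) - 18387)/(-993 + 42874) = (666 - 18387)/41881 = -17721*1/41881 = -17721/41881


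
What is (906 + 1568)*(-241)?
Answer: -596234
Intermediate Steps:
(906 + 1568)*(-241) = 2474*(-241) = -596234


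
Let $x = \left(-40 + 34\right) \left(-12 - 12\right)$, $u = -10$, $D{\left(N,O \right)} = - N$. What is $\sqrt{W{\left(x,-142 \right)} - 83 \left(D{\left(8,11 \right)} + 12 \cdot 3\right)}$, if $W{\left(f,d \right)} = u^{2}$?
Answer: $4 i \sqrt{139} \approx 47.159 i$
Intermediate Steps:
$x = 144$ ($x = \left(-6\right) \left(-24\right) = 144$)
$W{\left(f,d \right)} = 100$ ($W{\left(f,d \right)} = \left(-10\right)^{2} = 100$)
$\sqrt{W{\left(x,-142 \right)} - 83 \left(D{\left(8,11 \right)} + 12 \cdot 3\right)} = \sqrt{100 - 83 \left(\left(-1\right) 8 + 12 \cdot 3\right)} = \sqrt{100 - 83 \left(-8 + 36\right)} = \sqrt{100 - 2324} = \sqrt{-2224} = 4 i \sqrt{139}$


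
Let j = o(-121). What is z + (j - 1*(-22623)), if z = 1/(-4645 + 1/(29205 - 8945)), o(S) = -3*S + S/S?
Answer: 2163253656653/94107699 ≈ 22987.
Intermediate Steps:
o(S) = 1 - 3*S (o(S) = -3*S + 1 = 1 - 3*S)
j = 364 (j = 1 - 3*(-121) = 1 + 363 = 364)
z = -20260/94107699 (z = 1/(-4645 + 1/20260) = 1/(-94107699/20260) = -20260/94107699 ≈ -0.00021529)
z + (j - 1*(-22623)) = -20260/94107699 + (364 - 1*(-22623)) = -20260/94107699 + (364 + 22623) = -20260/94107699 + 22987 = 2163253656653/94107699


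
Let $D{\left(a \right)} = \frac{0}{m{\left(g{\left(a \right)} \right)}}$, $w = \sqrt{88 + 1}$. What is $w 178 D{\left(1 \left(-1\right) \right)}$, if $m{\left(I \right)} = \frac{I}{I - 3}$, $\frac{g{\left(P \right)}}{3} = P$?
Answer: $0$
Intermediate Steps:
$g{\left(P \right)} = 3 P$
$m{\left(I \right)} = \frac{I}{-3 + I}$
$w = \sqrt{89} \approx 9.434$
$D{\left(a \right)} = 0$ ($D{\left(a \right)} = \frac{0}{3 a \frac{1}{-3 + 3 a}} = 0 \frac{-3 + 3 a}{3 a} = 0$)
$w 178 D{\left(1 \left(-1\right) \right)} = \sqrt{89} \cdot 178 \cdot 0 = 178 \sqrt{89} \cdot 0 = 0$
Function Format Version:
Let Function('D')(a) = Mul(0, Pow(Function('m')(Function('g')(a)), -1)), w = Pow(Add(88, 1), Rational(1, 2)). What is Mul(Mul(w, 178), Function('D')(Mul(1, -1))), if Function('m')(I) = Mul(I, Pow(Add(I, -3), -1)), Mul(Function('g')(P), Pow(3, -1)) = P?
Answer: 0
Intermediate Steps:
Function('g')(P) = Mul(3, P)
Function('m')(I) = Mul(I, Pow(Add(-3, I), -1))
w = Pow(89, Rational(1, 2)) ≈ 9.4340
Function('D')(a) = 0 (Function('D')(a) = Mul(0, Pow(Mul(Mul(3, a), Pow(Add(-3, Mul(3, a)), -1)), -1)) = Mul(0, Pow(Mul(3, a, Pow(Add(-3, Mul(3, a)), -1)), -1)) = Mul(0, Mul(Rational(1, 3), Pow(a, -1), Add(-3, Mul(3, a)))) = 0)
Mul(Mul(w, 178), Function('D')(Mul(1, -1))) = Mul(Mul(Pow(89, Rational(1, 2)), 178), 0) = Mul(Mul(178, Pow(89, Rational(1, 2))), 0) = 0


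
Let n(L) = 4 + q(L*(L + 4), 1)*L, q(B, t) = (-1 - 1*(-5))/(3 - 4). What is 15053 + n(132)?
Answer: 14529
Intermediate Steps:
q(B, t) = -4 (q(B, t) = (-1 + 5)/(-1) = 4*(-1) = -4)
n(L) = 4 - 4*L
15053 + n(132) = 15053 + (4 - 4*132) = 15053 + (4 - 528) = 15053 - 524 = 14529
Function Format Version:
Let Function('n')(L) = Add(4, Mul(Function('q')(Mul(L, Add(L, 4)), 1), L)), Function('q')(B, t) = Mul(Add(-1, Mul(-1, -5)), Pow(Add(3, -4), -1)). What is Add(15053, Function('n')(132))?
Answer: 14529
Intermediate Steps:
Function('q')(B, t) = -4 (Function('q')(B, t) = Mul(Add(-1, 5), Pow(-1, -1)) = Mul(4, -1) = -4)
Function('n')(L) = Add(4, Mul(-4, L))
Add(15053, Function('n')(132)) = Add(15053, Add(4, Mul(-4, 132))) = Add(15053, Add(4, -528)) = Add(15053, -524) = 14529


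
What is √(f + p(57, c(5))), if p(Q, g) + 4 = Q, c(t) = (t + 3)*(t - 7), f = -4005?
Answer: 4*I*√247 ≈ 62.865*I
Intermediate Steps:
c(t) = (-7 + t)*(3 + t) (c(t) = (3 + t)*(-7 + t) = (-7 + t)*(3 + t))
p(Q, g) = -4 + Q
√(f + p(57, c(5))) = √(-4005 + (-4 + 57)) = √(-4005 + 53) = √(-3952) = 4*I*√247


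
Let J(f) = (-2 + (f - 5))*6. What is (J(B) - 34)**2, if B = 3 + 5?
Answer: 784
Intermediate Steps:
B = 8
J(f) = -42 + 6*f (J(f) = (-2 + (-5 + f))*6 = (-7 + f)*6 = -42 + 6*f)
(J(B) - 34)**2 = ((-42 + 6*8) - 34)**2 = ((-42 + 48) - 34)**2 = (6 - 34)**2 = (-28)**2 = 784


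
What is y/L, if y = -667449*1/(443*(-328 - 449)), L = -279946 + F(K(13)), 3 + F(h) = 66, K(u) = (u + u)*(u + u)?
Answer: -222483/32112935771 ≈ -6.9281e-6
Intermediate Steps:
K(u) = 4*u² (K(u) = (2*u)*(2*u) = 4*u²)
F(h) = 63 (F(h) = -3 + 66 = 63)
L = -279883 (L = -279946 + 63 = -279883)
y = 222483/114737 (y = -667449/((-777*443)) = -667449/(-344211) = -667449*(-1/344211) = 222483/114737 ≈ 1.9391)
y/L = (222483/114737)/(-279883) = (222483/114737)*(-1/279883) = -222483/32112935771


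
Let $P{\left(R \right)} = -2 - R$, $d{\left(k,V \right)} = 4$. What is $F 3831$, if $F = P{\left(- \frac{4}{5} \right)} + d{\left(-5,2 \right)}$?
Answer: $\frac{53634}{5} \approx 10727.0$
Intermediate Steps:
$F = \frac{14}{5}$ ($F = \left(-2 - - \frac{4}{5}\right) + 4 = \left(-2 + \frac{4}{5}\right) + 4 = - \frac{6}{5} + 4 = \frac{14}{5} \approx 2.8$)
$F 3831 = \frac{14}{5} \cdot 3831 = \frac{53634}{5}$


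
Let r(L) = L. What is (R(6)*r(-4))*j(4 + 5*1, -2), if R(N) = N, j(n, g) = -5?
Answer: 120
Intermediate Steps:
(R(6)*r(-4))*j(4 + 5*1, -2) = (6*(-4))*(-5) = -24*(-5) = 120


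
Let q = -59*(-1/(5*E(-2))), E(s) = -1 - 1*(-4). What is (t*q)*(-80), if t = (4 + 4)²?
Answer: -60416/3 ≈ -20139.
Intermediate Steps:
t = 64 (t = 8² = 64)
E(s) = 3 (E(s) = -1 + 4 = 3)
q = 59/15 (q = -59/((-5*3)) = -59/(-15) = -59*(-1/15) = 59/15 ≈ 3.9333)
(t*q)*(-80) = (64*(59/15))*(-80) = (3776/15)*(-80) = -60416/3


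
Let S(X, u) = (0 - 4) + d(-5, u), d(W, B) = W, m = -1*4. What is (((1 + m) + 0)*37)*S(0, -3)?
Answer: 999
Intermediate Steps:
m = -4
S(X, u) = -9 (S(X, u) = (0 - 4) - 5 = -4 - 5 = -9)
(((1 + m) + 0)*37)*S(0, -3) = (((1 - 4) + 0)*37)*(-9) = ((-3 + 0)*37)*(-9) = -3*37*(-9) = -111*(-9) = 999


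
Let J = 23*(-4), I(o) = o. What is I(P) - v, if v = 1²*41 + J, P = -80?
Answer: -29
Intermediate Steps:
J = -92
v = -51 (v = 1²*41 - 92 = 1*41 - 92 = 41 - 92 = -51)
I(P) - v = -80 - 1*(-51) = -80 + 51 = -29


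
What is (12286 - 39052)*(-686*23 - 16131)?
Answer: 854076294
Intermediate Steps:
(12286 - 39052)*(-686*23 - 16131) = -26766*(-15778 - 16131) = -26766*(-31909) = 854076294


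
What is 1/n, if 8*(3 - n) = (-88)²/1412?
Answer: 353/817 ≈ 0.43207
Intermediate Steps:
n = 817/353 (n = 3 - (-88)²/(8*1412) = 3 - 968/1412 = 3 - ⅛*1936/353 = 3 - 242/353 = 817/353 ≈ 2.3144)
1/n = 1/(817/353) = 353/817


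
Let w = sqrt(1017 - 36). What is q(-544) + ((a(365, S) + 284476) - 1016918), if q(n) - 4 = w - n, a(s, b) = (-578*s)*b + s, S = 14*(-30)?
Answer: 87875871 + 3*sqrt(109) ≈ 8.7876e+7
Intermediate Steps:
S = -420
a(s, b) = s - 578*b*s (a(s, b) = -578*b*s + s = s - 578*b*s)
w = 3*sqrt(109) (w = sqrt(981) = 3*sqrt(109) ≈ 31.321)
q(n) = 4 - n + 3*sqrt(109) (q(n) = 4 + (3*sqrt(109) - n) = 4 + (-n + 3*sqrt(109)) = 4 - n + 3*sqrt(109))
q(-544) + ((a(365, S) + 284476) - 1016918) = (4 - 1*(-544) + 3*sqrt(109)) + ((365*(1 - 578*(-420)) + 284476) - 1016918) = (4 + 544 + 3*sqrt(109)) + ((365*(1 + 242760) + 284476) - 1016918) = (548 + 3*sqrt(109)) + ((365*242761 + 284476) - 1016918) = (548 + 3*sqrt(109)) + ((88607765 + 284476) - 1016918) = (548 + 3*sqrt(109)) + (88892241 - 1016918) = (548 + 3*sqrt(109)) + 87875323 = 87875871 + 3*sqrt(109)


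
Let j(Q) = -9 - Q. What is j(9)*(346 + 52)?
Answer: -7164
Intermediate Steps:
j(9)*(346 + 52) = (-9 - 1*9)*(346 + 52) = (-9 - 9)*398 = -18*398 = -7164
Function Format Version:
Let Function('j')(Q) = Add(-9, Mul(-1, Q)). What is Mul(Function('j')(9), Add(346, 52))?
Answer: -7164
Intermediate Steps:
Mul(Function('j')(9), Add(346, 52)) = Mul(Add(-9, Mul(-1, 9)), Add(346, 52)) = Mul(Add(-9, -9), 398) = Mul(-18, 398) = -7164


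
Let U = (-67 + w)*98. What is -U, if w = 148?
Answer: -7938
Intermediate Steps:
U = 7938 (U = (-67 + 148)*98 = 81*98 = 7938)
-U = -1*7938 = -7938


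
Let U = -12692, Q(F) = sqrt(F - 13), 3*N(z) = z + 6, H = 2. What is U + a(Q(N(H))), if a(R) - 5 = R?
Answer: -12687 + I*sqrt(93)/3 ≈ -12687.0 + 3.2146*I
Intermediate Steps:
N(z) = 2 + z/3 (N(z) = (z + 6)/3 = (6 + z)/3 = 2 + z/3)
Q(F) = sqrt(-13 + F)
a(R) = 5 + R
U + a(Q(N(H))) = -12692 + (5 + sqrt(-13 + (2 + (1/3)*2))) = -12692 + (5 + sqrt(-13 + (2 + 2/3))) = -12692 + (5 + sqrt(-13 + 8/3)) = -12692 + (5 + sqrt(-31/3)) = -12692 + (5 + I*sqrt(93)/3) = -12687 + I*sqrt(93)/3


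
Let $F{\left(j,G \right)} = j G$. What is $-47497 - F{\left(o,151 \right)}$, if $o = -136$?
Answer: $-26961$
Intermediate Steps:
$F{\left(j,G \right)} = G j$
$-47497 - F{\left(o,151 \right)} = -47497 - 151 \left(-136\right) = -47497 - -20536 = -47497 + 20536 = -26961$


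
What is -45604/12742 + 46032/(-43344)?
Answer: -3814285/821859 ≈ -4.6410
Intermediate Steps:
-45604/12742 + 46032/(-43344) = -45604*1/12742 + 46032*(-1/43344) = -22802/6371 - 137/129 = -3814285/821859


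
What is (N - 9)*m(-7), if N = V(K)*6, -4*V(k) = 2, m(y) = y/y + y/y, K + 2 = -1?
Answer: -24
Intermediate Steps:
K = -3 (K = -2 - 1 = -3)
m(y) = 2 (m(y) = 1 + 1 = 2)
V(k) = -1/2 (V(k) = -1/4*2 = -1/2)
N = -3 (N = -1/2*6 = -3)
(N - 9)*m(-7) = (-3 - 9)*2 = -12*2 = -24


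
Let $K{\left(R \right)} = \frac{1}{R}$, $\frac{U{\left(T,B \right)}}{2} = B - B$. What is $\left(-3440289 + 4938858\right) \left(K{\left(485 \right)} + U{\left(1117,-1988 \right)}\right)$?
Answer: $\frac{1498569}{485} \approx 3089.8$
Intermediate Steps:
$U{\left(T,B \right)} = 0$ ($U{\left(T,B \right)} = 2 \left(B - B\right) = 2 \cdot 0 = 0$)
$\left(-3440289 + 4938858\right) \left(K{\left(485 \right)} + U{\left(1117,-1988 \right)}\right) = \left(-3440289 + 4938858\right) \left(\frac{1}{485} + 0\right) = 1498569 \left(\frac{1}{485} + 0\right) = 1498569 \cdot \frac{1}{485} = \frac{1498569}{485}$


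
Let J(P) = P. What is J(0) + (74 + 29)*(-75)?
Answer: -7725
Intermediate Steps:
J(0) + (74 + 29)*(-75) = 0 + (74 + 29)*(-75) = 0 + 103*(-75) = 0 - 7725 = -7725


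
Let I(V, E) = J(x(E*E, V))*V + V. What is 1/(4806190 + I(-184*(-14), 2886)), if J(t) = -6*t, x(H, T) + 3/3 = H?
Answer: -1/128728137954 ≈ -7.7683e-12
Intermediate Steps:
x(H, T) = -1 + H
I(V, E) = V + V*(6 - 6*E²) (I(V, E) = (-6*(-1 + E*E))*V + V = (-6*(-1 + E²))*V + V = (6 - 6*E²)*V + V = V*(6 - 6*E²) + V = V + V*(6 - 6*E²))
1/(4806190 + I(-184*(-14), 2886)) = 1/(4806190 + (-184*(-14))*(7 - 6*2886²)) = 1/(4806190 + 2576*(7 - 6*8328996)) = 1/(4806190 + 2576*(7 - 49973976)) = 1/(4806190 + 2576*(-49973969)) = 1/(4806190 - 128732944144) = 1/(-128728137954) = -1/128728137954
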